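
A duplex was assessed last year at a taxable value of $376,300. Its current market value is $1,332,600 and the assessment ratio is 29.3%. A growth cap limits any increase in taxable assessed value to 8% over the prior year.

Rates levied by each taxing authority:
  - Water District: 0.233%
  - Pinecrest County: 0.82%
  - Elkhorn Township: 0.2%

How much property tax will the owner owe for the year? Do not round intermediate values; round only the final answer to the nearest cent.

$4,892.36

Uncapped assessed value = $1,332,600 × 0.293 = $390,451.8
Cap limit = $376,300 × 1.08 = $406,404
Taxable assessed value = min($390,451.8, $406,404) = $390,451.8 (cap does not bind)
Water District: $390,451.8 × 0.00233 = $909.752694
Pinecrest County: $390,451.8 × 0.0082 = $3,201.70476
Elkhorn Township: $390,451.8 × 0.002 = $780.9036
Total = $4,892.361054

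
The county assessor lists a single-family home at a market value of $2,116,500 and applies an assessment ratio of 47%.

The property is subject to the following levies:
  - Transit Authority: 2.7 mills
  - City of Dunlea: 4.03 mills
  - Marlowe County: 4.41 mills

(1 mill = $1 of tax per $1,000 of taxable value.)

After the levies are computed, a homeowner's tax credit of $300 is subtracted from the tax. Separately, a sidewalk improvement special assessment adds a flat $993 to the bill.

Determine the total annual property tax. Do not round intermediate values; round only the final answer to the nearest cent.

$11,774.57

Assessed value = $2,116,500 × 0.47 = $994,755
Transit Authority: $994,755 × 0.0027 = $2,685.8385
City of Dunlea: $994,755 × 0.00403 = $4,008.86265
Marlowe County: $994,755 × 0.00441 = $4,386.86955
Levies subtotal = $11,081.5707
After credit = $11,081.5707 − $300 = $10,781.5707
Total = $10,781.5707 + $993 = $11,774.5707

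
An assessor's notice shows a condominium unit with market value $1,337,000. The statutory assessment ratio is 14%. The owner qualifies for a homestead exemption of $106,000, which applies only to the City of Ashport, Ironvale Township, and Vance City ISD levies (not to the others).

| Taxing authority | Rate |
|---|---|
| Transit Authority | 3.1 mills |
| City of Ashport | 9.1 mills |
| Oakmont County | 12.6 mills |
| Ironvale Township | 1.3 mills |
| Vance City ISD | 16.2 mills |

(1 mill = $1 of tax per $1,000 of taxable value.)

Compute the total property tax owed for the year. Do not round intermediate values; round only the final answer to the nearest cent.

Assessed value = $1,337,000 × 0.14 = $187,180
Transit Authority: $187,180 × 0.0031 = $580.258
City of Ashport: ($187,180 − $106,000) × 0.0091 = $81,180 × 0.0091 = $738.738
Oakmont County: $187,180 × 0.0126 = $2,358.468
Ironvale Township: ($187,180 − $106,000) × 0.0013 = $81,180 × 0.0013 = $105.534
Vance City ISD: ($187,180 − $106,000) × 0.0162 = $81,180 × 0.0162 = $1,315.116
Total = $5,098.114

$5,098.11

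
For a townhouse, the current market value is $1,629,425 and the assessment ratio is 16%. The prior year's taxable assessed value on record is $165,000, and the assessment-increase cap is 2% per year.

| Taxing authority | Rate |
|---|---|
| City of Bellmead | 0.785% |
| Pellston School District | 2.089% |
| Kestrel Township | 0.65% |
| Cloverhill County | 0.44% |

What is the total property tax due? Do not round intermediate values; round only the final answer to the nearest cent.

$6,671.41

Uncapped assessed value = $1,629,425 × 0.16 = $260,708
Cap limit = $165,000 × 1.02 = $168,300
Taxable assessed value = min($260,708, $168,300) = $168,300 (cap binds)
City of Bellmead: $168,300 × 0.00785 = $1,321.155
Pellston School District: $168,300 × 0.02089 = $3,515.787
Kestrel Township: $168,300 × 0.0065 = $1,093.95
Cloverhill County: $168,300 × 0.0044 = $740.52
Total = $6,671.412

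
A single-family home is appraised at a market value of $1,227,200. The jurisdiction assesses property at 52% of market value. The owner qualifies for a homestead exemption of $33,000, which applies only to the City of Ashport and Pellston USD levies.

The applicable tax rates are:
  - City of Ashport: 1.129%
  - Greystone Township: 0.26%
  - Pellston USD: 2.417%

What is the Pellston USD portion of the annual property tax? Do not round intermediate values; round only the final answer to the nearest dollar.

Assessed value = $1,227,200 × 0.52 = $638,144
Pellston USD taxable value = $638,144 − $33,000 = $605,144
Pellston USD levy = $605,144 × 0.02417 = $14,626.33048

$14,626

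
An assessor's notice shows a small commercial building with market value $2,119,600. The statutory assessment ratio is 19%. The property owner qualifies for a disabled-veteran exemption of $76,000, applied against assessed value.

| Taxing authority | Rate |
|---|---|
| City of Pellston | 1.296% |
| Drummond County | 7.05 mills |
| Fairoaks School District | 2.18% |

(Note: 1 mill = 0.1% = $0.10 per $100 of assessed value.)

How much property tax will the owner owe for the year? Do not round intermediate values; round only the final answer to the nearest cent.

$13,660.33

Assessed value = $2,119,600 × 0.19 = $402,724
Taxable value = $402,724 − $76,000 = $326,724
City of Pellston: $326,724 × 0.01296 = $4,234.34304
Drummond County: $326,724 × 0.00705 = $2,303.4042
Fairoaks School District: $326,724 × 0.0218 = $7,122.5832
Total = $13,660.33044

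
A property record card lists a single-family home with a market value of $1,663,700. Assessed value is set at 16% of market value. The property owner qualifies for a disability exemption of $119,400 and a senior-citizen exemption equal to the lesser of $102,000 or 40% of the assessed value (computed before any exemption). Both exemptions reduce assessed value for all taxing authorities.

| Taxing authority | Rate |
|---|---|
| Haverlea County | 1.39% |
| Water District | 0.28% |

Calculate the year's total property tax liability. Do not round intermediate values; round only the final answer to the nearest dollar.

Assessed value = $1,663,700 × 0.16 = $266,192
Senior-citizen exemption = min($102,000, 40% × $266,192) = min($102,000, $106,476.8) = $102,000 (dollar cap binds)
Taxable value = $266,192 − $119,400 − $102,000 = $44,792
Haverlea County: $44,792 × 0.0139 = $622.6088
Water District: $44,792 × 0.0028 = $125.4176
Total = $748.0264

$748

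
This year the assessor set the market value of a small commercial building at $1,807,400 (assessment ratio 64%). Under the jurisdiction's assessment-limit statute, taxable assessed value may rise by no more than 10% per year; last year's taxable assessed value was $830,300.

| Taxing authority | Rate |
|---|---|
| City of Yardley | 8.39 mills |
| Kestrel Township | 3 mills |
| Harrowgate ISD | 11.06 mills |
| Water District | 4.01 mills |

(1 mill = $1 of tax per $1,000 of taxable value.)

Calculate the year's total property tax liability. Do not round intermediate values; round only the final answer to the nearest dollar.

Uncapped assessed value = $1,807,400 × 0.64 = $1,156,736
Cap limit = $830,300 × 1.1 = $913,330
Taxable assessed value = min($1,156,736, $913,330) = $913,330 (cap binds)
City of Yardley: $913,330 × 0.00839 = $7,662.8387
Kestrel Township: $913,330 × 0.003 = $2,739.99
Harrowgate ISD: $913,330 × 0.01106 = $10,101.4298
Water District: $913,330 × 0.00401 = $3,662.4533
Total = $24,166.7118

$24,167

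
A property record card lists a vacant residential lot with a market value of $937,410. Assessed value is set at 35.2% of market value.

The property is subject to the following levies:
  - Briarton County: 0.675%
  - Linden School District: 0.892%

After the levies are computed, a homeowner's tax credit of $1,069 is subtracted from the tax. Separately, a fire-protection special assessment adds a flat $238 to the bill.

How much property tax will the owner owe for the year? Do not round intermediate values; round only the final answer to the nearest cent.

$4,339.60

Assessed value = $937,410 × 0.352 = $329,968.32
Briarton County: $329,968.32 × 0.00675 = $2,227.28616
Linden School District: $329,968.32 × 0.00892 = $2,943.3174144
Levies subtotal = $5,170.6035744
After credit = $5,170.6035744 − $1,069 = $4,101.6035744
Total = $4,101.6035744 + $238 = $4,339.6035744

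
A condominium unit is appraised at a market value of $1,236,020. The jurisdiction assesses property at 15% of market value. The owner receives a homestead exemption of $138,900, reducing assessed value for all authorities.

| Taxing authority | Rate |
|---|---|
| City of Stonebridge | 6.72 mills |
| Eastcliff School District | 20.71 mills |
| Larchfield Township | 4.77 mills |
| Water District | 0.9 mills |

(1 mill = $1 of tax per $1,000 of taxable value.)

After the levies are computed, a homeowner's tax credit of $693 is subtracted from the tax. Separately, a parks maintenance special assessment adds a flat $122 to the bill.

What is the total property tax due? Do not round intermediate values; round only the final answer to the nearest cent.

Assessed value = $1,236,020 × 0.15 = $185,403
Taxable value = $185,403 − $138,900 = $46,503
City of Stonebridge: $46,503 × 0.00672 = $312.50016
Eastcliff School District: $46,503 × 0.02071 = $963.07713
Larchfield Township: $46,503 × 0.00477 = $221.81931
Water District: $46,503 × 0.0009 = $41.8527
Levies subtotal = $1,539.2493
After credit = $1,539.2493 − $693 = $846.2493
Total = $846.2493 + $122 = $968.2493

$968.25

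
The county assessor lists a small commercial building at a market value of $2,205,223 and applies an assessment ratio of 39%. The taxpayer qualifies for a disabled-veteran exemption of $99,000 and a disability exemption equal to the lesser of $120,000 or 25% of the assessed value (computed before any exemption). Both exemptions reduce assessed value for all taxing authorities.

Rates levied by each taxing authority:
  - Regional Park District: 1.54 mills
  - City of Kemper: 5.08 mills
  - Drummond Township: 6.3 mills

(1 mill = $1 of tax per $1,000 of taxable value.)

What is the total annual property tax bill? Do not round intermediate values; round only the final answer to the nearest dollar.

$8,282

Assessed value = $2,205,223 × 0.39 = $860,036.97
Disability exemption = min($120,000, 25% × $860,036.97) = min($120,000, $215,009.2425) = $120,000 (dollar cap binds)
Taxable value = $860,036.97 − $99,000 − $120,000 = $641,036.97
Regional Park District: $641,036.97 × 0.00154 = $987.1969338
City of Kemper: $641,036.97 × 0.00508 = $3,256.4678076
Drummond Township: $641,036.97 × 0.0063 = $4,038.532911
Total = $8,282.1976524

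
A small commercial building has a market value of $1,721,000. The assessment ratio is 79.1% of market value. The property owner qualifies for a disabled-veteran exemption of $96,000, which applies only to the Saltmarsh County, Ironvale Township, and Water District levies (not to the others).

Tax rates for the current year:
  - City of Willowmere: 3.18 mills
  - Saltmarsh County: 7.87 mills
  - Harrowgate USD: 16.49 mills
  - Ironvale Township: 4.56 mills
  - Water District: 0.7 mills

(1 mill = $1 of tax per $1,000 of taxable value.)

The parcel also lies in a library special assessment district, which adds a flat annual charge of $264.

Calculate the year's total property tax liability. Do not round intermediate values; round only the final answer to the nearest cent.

$43,654.52

Assessed value = $1,721,000 × 0.791 = $1,361,311
City of Willowmere: $1,361,311 × 0.00318 = $4,328.96898
Saltmarsh County: ($1,361,311 − $96,000) × 0.00787 = $1,265,311 × 0.00787 = $9,957.99757
Harrowgate USD: $1,361,311 × 0.01649 = $22,448.01839
Ironvale Township: ($1,361,311 − $96,000) × 0.00456 = $1,265,311 × 0.00456 = $5,769.81816
Water District: ($1,361,311 − $96,000) × 0.0007 = $1,265,311 × 0.0007 = $885.7177
Levies subtotal = $43,390.5208
Total = $43,390.5208 + $264 = $43,654.5208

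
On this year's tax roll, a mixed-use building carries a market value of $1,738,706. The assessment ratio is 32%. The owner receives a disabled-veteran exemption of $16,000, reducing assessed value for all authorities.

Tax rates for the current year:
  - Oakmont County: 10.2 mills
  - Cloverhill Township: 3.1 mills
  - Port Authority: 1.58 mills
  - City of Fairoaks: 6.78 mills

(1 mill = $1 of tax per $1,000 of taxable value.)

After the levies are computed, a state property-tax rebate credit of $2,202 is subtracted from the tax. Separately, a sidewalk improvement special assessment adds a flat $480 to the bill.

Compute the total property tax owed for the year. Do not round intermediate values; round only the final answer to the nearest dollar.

$9,983

Assessed value = $1,738,706 × 0.32 = $556,385.92
Taxable value = $556,385.92 − $16,000 = $540,385.92
Oakmont County: $540,385.92 × 0.0102 = $5,511.936384
Cloverhill Township: $540,385.92 × 0.0031 = $1,675.196352
Port Authority: $540,385.92 × 0.00158 = $853.8097536
City of Fairoaks: $540,385.92 × 0.00678 = $3,663.8165376
Levies subtotal = $11,704.7590272
After credit = $11,704.7590272 − $2,202 = $9,502.7590272
Total = $9,502.7590272 + $480 = $9,982.7590272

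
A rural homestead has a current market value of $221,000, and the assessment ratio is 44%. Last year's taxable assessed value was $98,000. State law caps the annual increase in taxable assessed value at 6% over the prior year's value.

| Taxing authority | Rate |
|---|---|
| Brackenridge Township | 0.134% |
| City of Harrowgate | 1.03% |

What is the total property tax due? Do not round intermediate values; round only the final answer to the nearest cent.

Uncapped assessed value = $221,000 × 0.44 = $97,240
Cap limit = $98,000 × 1.06 = $103,880
Taxable assessed value = min($97,240, $103,880) = $97,240 (cap does not bind)
Brackenridge Township: $97,240 × 0.00134 = $130.3016
City of Harrowgate: $97,240 × 0.0103 = $1,001.572
Total = $1,131.8736

$1,131.87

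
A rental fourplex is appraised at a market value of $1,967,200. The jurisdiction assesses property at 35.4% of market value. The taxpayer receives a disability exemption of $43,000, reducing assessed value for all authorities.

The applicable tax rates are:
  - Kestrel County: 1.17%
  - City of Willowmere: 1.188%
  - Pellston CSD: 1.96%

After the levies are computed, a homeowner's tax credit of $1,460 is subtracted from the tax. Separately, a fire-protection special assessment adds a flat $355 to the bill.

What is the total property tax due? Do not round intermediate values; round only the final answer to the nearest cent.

Assessed value = $1,967,200 × 0.354 = $696,388.8
Taxable value = $696,388.8 − $43,000 = $653,388.8
Kestrel County: $653,388.8 × 0.0117 = $7,644.64896
City of Willowmere: $653,388.8 × 0.01188 = $7,762.258944
Pellston CSD: $653,388.8 × 0.0196 = $12,806.42048
Levies subtotal = $28,213.328384
After credit = $28,213.328384 − $1,460 = $26,753.328384
Total = $26,753.328384 + $355 = $27,108.328384

$27,108.33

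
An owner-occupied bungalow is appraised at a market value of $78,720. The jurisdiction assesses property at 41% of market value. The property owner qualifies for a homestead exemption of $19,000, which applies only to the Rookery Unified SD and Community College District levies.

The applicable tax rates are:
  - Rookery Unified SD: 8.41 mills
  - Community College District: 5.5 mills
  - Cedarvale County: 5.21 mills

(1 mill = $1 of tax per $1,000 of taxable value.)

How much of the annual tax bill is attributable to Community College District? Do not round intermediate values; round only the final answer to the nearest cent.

Assessed value = $78,720 × 0.41 = $32,275.2
Community College District taxable value = $32,275.2 − $19,000 = $13,275.2
Community College District levy = $13,275.2 × 0.0055 = $73.0136

$73.01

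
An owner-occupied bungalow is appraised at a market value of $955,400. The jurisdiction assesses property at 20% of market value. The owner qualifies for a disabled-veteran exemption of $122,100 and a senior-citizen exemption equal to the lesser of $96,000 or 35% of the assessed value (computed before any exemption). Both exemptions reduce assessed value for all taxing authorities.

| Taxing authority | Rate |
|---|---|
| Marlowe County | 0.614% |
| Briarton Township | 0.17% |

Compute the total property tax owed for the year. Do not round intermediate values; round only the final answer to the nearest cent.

Assessed value = $955,400 × 0.2 = $191,080
Senior-citizen exemption = min($96,000, 35% × $191,080) = min($96,000, $66,878) = $66,878 (percentage binds)
Taxable value = $191,080 − $122,100 − $66,878 = $2,102
Marlowe County: $2,102 × 0.00614 = $12.90628
Briarton Township: $2,102 × 0.0017 = $3.5734
Total = $16.47968

$16.48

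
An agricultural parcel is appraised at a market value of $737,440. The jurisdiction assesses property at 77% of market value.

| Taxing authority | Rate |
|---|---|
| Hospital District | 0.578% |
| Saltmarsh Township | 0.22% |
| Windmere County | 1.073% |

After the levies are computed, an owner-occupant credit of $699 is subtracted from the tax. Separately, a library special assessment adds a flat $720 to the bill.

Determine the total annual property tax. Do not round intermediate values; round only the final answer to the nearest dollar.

Assessed value = $737,440 × 0.77 = $567,828.8
Hospital District: $567,828.8 × 0.00578 = $3,282.050464
Saltmarsh Township: $567,828.8 × 0.0022 = $1,249.22336
Windmere County: $567,828.8 × 0.01073 = $6,092.803024
Levies subtotal = $10,624.076848
After credit = $10,624.076848 − $699 = $9,925.076848
Total = $9,925.076848 + $720 = $10,645.076848

$10,645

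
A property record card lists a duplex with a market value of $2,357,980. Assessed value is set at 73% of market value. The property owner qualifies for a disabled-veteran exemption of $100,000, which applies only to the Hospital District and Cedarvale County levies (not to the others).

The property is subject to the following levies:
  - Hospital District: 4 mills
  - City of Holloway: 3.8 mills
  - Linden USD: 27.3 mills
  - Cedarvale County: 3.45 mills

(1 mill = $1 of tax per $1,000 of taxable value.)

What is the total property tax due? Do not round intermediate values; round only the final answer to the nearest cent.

$65,612.09

Assessed value = $2,357,980 × 0.73 = $1,721,325.4
Hospital District: ($1,721,325.4 − $100,000) × 0.004 = $1,621,325.4 × 0.004 = $6,485.3016
City of Holloway: $1,721,325.4 × 0.0038 = $6,541.03652
Linden USD: $1,721,325.4 × 0.0273 = $46,992.18342
Cedarvale County: ($1,721,325.4 − $100,000) × 0.00345 = $1,621,325.4 × 0.00345 = $5,593.57263
Total = $65,612.09417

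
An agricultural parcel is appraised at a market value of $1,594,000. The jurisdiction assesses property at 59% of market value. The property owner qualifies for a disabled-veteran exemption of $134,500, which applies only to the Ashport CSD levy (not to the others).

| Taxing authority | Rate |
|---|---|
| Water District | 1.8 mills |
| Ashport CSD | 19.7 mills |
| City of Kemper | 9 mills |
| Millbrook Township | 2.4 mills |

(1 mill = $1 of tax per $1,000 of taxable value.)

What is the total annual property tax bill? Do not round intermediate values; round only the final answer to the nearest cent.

Assessed value = $1,594,000 × 0.59 = $940,460
Water District: $940,460 × 0.0018 = $1,692.828
Ashport CSD: ($940,460 − $134,500) × 0.0197 = $805,960 × 0.0197 = $15,877.412
City of Kemper: $940,460 × 0.009 = $8,464.14
Millbrook Township: $940,460 × 0.0024 = $2,257.104
Total = $28,291.484

$28,291.48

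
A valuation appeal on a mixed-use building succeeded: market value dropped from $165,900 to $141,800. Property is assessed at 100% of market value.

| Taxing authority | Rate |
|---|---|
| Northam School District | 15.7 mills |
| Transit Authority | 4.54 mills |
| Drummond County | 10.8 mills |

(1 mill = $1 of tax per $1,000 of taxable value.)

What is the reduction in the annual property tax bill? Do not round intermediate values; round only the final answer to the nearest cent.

$748.06

Old assessed value = $165,900 × 1 = $165,900
New assessed value = $141,800 × 1 = $141,800
Combined rate = 0.0157 + 0.00454 + 0.0108 = 0.03104
Old tax = $165,900 × 0.03104 = $5,149.536
New tax = $141,800 × 0.03104 = $4,401.472
Reduction = $5,149.536 − $4,401.472 = $748.064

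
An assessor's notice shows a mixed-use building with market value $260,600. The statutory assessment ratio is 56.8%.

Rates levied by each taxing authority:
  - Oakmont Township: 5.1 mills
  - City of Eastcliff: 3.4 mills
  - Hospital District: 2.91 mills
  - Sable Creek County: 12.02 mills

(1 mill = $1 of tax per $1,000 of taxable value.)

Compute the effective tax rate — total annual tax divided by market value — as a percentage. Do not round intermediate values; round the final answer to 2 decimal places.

Assessed value = $260,600 × 0.568 = $148,020.8
Oakmont Township: $148,020.8 × 0.0051 = $754.90608
City of Eastcliff: $148,020.8 × 0.0034 = $503.27072
Hospital District: $148,020.8 × 0.00291 = $430.740528
Sable Creek County: $148,020.8 × 0.01202 = $1,779.210016
Total tax = $3,468.127344
Effective rate = $3,468.127344 ÷ $260,600 = 1.33% of market value

1.33%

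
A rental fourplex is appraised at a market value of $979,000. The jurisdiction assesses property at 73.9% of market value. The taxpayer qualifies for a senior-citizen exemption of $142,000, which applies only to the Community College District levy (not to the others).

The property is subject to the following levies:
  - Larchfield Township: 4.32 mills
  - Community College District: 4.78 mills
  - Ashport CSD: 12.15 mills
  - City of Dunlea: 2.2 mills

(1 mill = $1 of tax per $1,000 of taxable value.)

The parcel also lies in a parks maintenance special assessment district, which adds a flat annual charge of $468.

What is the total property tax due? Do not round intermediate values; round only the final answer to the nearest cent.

Assessed value = $979,000 × 0.739 = $723,481
Larchfield Township: $723,481 × 0.00432 = $3,125.43792
Community College District: ($723,481 − $142,000) × 0.00478 = $581,481 × 0.00478 = $2,779.47918
Ashport CSD: $723,481 × 0.01215 = $8,790.29415
City of Dunlea: $723,481 × 0.0022 = $1,591.6582
Levies subtotal = $16,286.86945
Total = $16,286.86945 + $468 = $16,754.86945

$16,754.87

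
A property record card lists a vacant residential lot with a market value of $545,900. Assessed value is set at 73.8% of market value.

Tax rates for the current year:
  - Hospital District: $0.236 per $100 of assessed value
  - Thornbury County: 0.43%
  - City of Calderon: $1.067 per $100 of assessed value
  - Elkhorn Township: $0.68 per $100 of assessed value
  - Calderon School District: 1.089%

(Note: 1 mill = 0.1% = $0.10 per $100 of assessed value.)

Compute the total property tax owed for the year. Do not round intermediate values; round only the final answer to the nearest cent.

Assessed value = $545,900 × 0.738 = $402,874.2
Hospital District: $402,874.2 × 0.00236 = $950.783112
Thornbury County: $402,874.2 × 0.0043 = $1,732.35906
City of Calderon: $402,874.2 × 0.01067 = $4,298.667714
Elkhorn Township: $402,874.2 × 0.0068 = $2,739.54456
Calderon School District: $402,874.2 × 0.01089 = $4,387.300038
Total = $14,108.654484

$14,108.65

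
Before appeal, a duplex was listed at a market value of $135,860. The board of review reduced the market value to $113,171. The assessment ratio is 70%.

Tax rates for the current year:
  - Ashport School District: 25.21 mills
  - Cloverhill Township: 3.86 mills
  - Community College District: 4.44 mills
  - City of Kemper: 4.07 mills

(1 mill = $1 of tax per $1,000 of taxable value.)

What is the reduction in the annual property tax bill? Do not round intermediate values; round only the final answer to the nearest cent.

Old assessed value = $135,860 × 0.7 = $95,102
New assessed value = $113,171 × 0.7 = $79,219.7
Combined rate = 0.02521 + 0.00386 + 0.00444 + 0.00407 = 0.03758
Old tax = $95,102 × 0.03758 = $3,573.93316
New tax = $79,219.7 × 0.03758 = $2,977.076326
Reduction = $3,573.93316 − $2,977.076326 = $596.856834

$596.86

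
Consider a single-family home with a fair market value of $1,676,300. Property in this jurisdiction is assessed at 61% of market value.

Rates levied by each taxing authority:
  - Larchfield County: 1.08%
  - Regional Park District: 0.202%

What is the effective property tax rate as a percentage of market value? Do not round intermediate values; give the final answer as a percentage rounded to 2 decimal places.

0.78%

Assessed value = $1,676,300 × 0.61 = $1,022,543
Larchfield County: $1,022,543 × 0.0108 = $11,043.4644
Regional Park District: $1,022,543 × 0.00202 = $2,065.53686
Total tax = $13,109.00126
Effective rate = $13,109.00126 ÷ $1,676,300 = 0.78% of market value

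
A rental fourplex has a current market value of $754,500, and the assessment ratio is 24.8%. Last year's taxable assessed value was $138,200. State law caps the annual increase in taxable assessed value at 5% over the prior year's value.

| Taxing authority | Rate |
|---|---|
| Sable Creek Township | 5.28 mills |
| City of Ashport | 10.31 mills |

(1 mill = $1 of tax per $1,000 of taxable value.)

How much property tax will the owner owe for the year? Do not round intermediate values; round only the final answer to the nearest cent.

Uncapped assessed value = $754,500 × 0.248 = $187,116
Cap limit = $138,200 × 1.05 = $145,110
Taxable assessed value = min($187,116, $145,110) = $145,110 (cap binds)
Sable Creek Township: $145,110 × 0.00528 = $766.1808
City of Ashport: $145,110 × 0.01031 = $1,496.0841
Total = $2,262.2649

$2,262.26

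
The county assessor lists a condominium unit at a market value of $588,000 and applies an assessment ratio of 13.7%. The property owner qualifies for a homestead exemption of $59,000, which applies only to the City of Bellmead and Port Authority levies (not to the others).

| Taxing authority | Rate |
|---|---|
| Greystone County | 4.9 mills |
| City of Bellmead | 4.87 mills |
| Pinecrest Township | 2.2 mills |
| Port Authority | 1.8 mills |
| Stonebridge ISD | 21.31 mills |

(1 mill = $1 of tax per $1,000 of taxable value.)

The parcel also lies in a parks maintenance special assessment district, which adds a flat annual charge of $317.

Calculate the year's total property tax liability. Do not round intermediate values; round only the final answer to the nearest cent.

Assessed value = $588,000 × 0.137 = $80,556
Greystone County: $80,556 × 0.0049 = $394.7244
City of Bellmead: ($80,556 − $59,000) × 0.00487 = $21,556 × 0.00487 = $104.97772
Pinecrest Township: $80,556 × 0.0022 = $177.2232
Port Authority: ($80,556 − $59,000) × 0.0018 = $21,556 × 0.0018 = $38.8008
Stonebridge ISD: $80,556 × 0.02131 = $1,716.64836
Levies subtotal = $2,432.37448
Total = $2,432.37448 + $317 = $2,749.37448

$2,749.37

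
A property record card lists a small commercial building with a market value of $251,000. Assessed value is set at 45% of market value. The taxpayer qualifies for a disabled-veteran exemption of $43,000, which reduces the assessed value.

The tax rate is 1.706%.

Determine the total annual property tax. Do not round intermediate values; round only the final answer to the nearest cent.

$1,193.35

Assessed value = $251,000 × 0.45 = $112,950
Taxable value = $112,950 − $43,000 = $69,950
Tax = $69,950 × 0.01706 = $1,193.347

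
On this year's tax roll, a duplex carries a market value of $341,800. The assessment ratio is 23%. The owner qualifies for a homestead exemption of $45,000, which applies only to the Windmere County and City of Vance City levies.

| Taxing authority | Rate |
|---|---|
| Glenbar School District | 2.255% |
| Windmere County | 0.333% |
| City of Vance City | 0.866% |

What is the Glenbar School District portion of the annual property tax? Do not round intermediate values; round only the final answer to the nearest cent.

$1,772.75

Assessed value = $341,800 × 0.23 = $78,614
Glenbar School District taxable value = $78,614 (exemption does not apply)
Glenbar School District levy = $78,614 × 0.02255 = $1,772.7457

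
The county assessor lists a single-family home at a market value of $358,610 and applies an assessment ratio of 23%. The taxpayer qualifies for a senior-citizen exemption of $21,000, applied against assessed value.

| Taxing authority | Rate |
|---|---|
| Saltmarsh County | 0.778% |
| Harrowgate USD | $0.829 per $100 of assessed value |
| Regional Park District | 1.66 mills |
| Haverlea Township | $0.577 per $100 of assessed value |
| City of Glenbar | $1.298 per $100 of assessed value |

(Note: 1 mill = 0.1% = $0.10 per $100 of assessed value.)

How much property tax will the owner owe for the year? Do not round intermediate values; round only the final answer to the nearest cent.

Assessed value = $358,610 × 0.23 = $82,480.3
Taxable value = $82,480.3 − $21,000 = $61,480.3
Saltmarsh County: $61,480.3 × 0.00778 = $478.316734
Harrowgate USD: $61,480.3 × 0.00829 = $509.671687
Regional Park District: $61,480.3 × 0.00166 = $102.057298
Haverlea Township: $61,480.3 × 0.00577 = $354.741331
City of Glenbar: $61,480.3 × 0.01298 = $798.014294
Total = $2,242.801344

$2,242.80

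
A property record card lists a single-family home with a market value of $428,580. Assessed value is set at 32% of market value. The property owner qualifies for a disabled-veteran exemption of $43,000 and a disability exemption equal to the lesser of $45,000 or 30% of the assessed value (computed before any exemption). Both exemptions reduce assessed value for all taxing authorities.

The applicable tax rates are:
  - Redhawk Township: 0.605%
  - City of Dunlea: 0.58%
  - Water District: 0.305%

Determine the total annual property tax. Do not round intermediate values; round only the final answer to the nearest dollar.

$790

Assessed value = $428,580 × 0.32 = $137,145.6
Disability exemption = min($45,000, 30% × $137,145.6) = min($45,000, $41,143.68) = $41,143.68 (percentage binds)
Taxable value = $137,145.6 − $43,000 − $41,143.68 = $53,001.92
Redhawk Township: $53,001.92 × 0.00605 = $320.661616
City of Dunlea: $53,001.92 × 0.0058 = $307.411136
Water District: $53,001.92 × 0.00305 = $161.655856
Total = $789.728608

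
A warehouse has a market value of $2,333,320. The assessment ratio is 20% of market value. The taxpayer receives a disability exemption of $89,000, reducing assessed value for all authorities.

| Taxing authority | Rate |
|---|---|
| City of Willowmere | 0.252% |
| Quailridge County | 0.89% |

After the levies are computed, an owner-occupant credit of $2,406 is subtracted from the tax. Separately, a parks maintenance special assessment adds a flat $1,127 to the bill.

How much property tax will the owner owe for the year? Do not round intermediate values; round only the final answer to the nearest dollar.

Assessed value = $2,333,320 × 0.2 = $466,664
Taxable value = $466,664 − $89,000 = $377,664
City of Willowmere: $377,664 × 0.00252 = $951.71328
Quailridge County: $377,664 × 0.0089 = $3,361.2096
Levies subtotal = $4,312.92288
After credit = $4,312.92288 − $2,406 = $1,906.92288
Total = $1,906.92288 + $1,127 = $3,033.92288

$3,034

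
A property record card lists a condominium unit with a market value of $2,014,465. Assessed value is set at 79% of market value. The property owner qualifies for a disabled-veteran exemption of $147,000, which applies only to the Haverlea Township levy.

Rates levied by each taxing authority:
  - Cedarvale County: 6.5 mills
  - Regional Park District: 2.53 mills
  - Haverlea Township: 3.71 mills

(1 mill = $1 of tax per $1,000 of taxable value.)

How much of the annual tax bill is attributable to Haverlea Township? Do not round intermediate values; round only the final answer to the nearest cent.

$5,358.83

Assessed value = $2,014,465 × 0.79 = $1,591,427.35
Haverlea Township taxable value = $1,591,427.35 − $147,000 = $1,444,427.35
Haverlea Township levy = $1,444,427.35 × 0.00371 = $5,358.8254685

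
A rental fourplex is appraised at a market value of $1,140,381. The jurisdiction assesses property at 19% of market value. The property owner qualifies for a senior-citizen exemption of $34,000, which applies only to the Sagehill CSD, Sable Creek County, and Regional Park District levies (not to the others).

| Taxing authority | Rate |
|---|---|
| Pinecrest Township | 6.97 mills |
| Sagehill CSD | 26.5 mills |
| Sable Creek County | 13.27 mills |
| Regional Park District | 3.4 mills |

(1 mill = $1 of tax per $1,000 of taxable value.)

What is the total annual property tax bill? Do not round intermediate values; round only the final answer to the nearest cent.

Assessed value = $1,140,381 × 0.19 = $216,672.39
Pinecrest Township: $216,672.39 × 0.00697 = $1,510.2065583
Sagehill CSD: ($216,672.39 − $34,000) × 0.0265 = $182,672.39 × 0.0265 = $4,840.818335
Sable Creek County: ($216,672.39 − $34,000) × 0.01327 = $182,672.39 × 0.01327 = $2,424.0626153
Regional Park District: ($216,672.39 − $34,000) × 0.0034 = $182,672.39 × 0.0034 = $621.086126
Total = $9,396.1736346

$9,396.17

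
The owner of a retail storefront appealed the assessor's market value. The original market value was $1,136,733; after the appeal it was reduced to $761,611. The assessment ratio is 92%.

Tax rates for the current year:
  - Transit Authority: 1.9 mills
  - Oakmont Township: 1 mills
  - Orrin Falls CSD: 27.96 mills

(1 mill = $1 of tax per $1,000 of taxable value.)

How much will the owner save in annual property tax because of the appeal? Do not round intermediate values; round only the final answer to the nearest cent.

$10,650.16

Old assessed value = $1,136,733 × 0.92 = $1,045,794.36
New assessed value = $761,611 × 0.92 = $700,682.12
Combined rate = 0.0019 + 0.001 + 0.02796 = 0.03086
Old tax = $1,045,794.36 × 0.03086 = $32,273.2139496
New tax = $700,682.12 × 0.03086 = $21,623.0502232
Reduction = $32,273.2139496 − $21,623.0502232 = $10,650.1637264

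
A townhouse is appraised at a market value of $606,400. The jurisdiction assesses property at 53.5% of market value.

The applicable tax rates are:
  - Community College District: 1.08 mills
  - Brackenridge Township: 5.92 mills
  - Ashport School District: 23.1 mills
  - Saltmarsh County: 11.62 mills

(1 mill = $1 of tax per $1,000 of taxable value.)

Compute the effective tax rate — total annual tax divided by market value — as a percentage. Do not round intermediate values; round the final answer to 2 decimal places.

2.23%

Assessed value = $606,400 × 0.535 = $324,424
Community College District: $324,424 × 0.00108 = $350.37792
Brackenridge Township: $324,424 × 0.00592 = $1,920.59008
Ashport School District: $324,424 × 0.0231 = $7,494.1944
Saltmarsh County: $324,424 × 0.01162 = $3,769.80688
Total tax = $13,534.96928
Effective rate = $13,534.96928 ÷ $606,400 = 2.23% of market value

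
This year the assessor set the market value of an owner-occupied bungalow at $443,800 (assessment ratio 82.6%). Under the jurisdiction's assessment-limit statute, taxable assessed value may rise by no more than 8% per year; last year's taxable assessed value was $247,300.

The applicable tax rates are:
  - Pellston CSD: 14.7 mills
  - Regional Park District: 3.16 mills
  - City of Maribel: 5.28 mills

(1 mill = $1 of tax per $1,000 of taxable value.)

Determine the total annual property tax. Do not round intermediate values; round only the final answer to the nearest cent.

$6,180.32

Uncapped assessed value = $443,800 × 0.826 = $366,578.8
Cap limit = $247,300 × 1.08 = $267,084
Taxable assessed value = min($366,578.8, $267,084) = $267,084 (cap binds)
Pellston CSD: $267,084 × 0.0147 = $3,926.1348
Regional Park District: $267,084 × 0.00316 = $843.98544
City of Maribel: $267,084 × 0.00528 = $1,410.20352
Total = $6,180.32376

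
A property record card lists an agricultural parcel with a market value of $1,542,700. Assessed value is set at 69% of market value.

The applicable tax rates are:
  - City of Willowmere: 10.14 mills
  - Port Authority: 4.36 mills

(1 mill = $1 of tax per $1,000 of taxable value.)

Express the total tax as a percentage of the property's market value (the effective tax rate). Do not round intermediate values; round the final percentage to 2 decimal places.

1.00%

Assessed value = $1,542,700 × 0.69 = $1,064,463
City of Willowmere: $1,064,463 × 0.01014 = $10,793.65482
Port Authority: $1,064,463 × 0.00436 = $4,641.05868
Total tax = $15,434.7135
Effective rate = $15,434.7135 ÷ $1,542,700 = 1.00% of market value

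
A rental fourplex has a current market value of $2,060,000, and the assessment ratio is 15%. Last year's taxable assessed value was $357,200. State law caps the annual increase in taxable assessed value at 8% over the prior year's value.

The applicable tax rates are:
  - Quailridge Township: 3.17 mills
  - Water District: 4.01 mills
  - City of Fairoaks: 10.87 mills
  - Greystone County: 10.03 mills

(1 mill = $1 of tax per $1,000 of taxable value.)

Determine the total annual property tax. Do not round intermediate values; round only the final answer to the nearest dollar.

Uncapped assessed value = $2,060,000 × 0.15 = $309,000
Cap limit = $357,200 × 1.08 = $385,776
Taxable assessed value = min($309,000, $385,776) = $309,000 (cap does not bind)
Quailridge Township: $309,000 × 0.00317 = $979.53
Water District: $309,000 × 0.00401 = $1,239.09
City of Fairoaks: $309,000 × 0.01087 = $3,358.83
Greystone County: $309,000 × 0.01003 = $3,099.27
Total = $8,676.72

$8,677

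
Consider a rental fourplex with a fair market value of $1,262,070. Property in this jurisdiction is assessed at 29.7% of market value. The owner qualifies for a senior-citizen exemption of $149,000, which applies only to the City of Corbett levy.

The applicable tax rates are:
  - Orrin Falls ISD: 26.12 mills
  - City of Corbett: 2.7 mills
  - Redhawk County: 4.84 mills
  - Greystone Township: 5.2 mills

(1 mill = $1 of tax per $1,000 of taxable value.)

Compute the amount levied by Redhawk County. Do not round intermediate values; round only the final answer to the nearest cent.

Assessed value = $1,262,070 × 0.297 = $374,834.79
Redhawk County taxable value = $374,834.79 (exemption does not apply)
Redhawk County levy = $374,834.79 × 0.00484 = $1,814.2003836

$1,814.20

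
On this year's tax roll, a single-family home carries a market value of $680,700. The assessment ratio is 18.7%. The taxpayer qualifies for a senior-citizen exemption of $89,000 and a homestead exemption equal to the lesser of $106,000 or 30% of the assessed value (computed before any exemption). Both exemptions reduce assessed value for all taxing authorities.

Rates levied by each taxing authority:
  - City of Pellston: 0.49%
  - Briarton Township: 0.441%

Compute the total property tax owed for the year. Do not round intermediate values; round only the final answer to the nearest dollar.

Assessed value = $680,700 × 0.187 = $127,290.9
Homestead exemption = min($106,000, 30% × $127,290.9) = min($106,000, $38,187.27) = $38,187.27 (percentage binds)
Taxable value = $127,290.9 − $89,000 − $38,187.27 = $103.63
City of Pellston: $103.63 × 0.0049 = $0.507787
Briarton Township: $103.63 × 0.00441 = $0.4570083
Total = $0.9647953

$1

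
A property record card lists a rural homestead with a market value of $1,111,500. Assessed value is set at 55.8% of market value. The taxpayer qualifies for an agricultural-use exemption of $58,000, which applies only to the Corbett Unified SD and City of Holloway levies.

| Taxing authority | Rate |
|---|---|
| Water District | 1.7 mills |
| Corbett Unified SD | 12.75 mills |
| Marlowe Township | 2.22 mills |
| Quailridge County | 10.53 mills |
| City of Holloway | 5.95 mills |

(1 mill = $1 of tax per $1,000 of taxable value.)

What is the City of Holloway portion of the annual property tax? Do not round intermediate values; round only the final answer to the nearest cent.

Assessed value = $1,111,500 × 0.558 = $620,217
City of Holloway taxable value = $620,217 − $58,000 = $562,217
City of Holloway levy = $562,217 × 0.00595 = $3,345.19115

$3,345.19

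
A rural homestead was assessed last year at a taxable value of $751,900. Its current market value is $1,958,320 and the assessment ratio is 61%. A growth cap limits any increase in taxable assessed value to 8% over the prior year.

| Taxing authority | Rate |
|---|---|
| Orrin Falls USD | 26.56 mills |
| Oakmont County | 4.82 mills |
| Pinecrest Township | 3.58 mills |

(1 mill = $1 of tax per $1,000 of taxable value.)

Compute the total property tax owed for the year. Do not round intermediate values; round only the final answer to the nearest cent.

$28,389.34

Uncapped assessed value = $1,958,320 × 0.61 = $1,194,575.2
Cap limit = $751,900 × 1.08 = $812,052
Taxable assessed value = min($1,194,575.2, $812,052) = $812,052 (cap binds)
Orrin Falls USD: $812,052 × 0.02656 = $21,568.10112
Oakmont County: $812,052 × 0.00482 = $3,914.09064
Pinecrest Township: $812,052 × 0.00358 = $2,907.14616
Total = $28,389.33792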